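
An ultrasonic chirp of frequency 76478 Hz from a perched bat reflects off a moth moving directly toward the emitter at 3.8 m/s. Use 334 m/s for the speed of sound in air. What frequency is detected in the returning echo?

78238 Hz

The moth first receives the wave as a moving observer: f₁ = f₀ · (v + u)/v = 76478 × (334 + 3.8)/334 ≈ 77348 Hz.
On reflection it acts as a source moving toward the stationary detector: f₂ = f₁ · v/(v − u) = 77348 × 334/330.2 ≈ 78238 Hz.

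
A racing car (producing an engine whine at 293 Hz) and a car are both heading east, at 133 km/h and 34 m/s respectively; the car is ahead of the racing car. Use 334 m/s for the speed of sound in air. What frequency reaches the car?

296 Hz

133 km/h = 36.94 m/s.
The car is ahead, so the racing car is moving toward it while the car is moving away from the racing car.
General Doppler shift: f' = f · (v − v_o)/(v − v_s).
f' = 293 × (334 − 34)/(334 − 36.94) = 293 × 300/297.06 ≈ 296 Hz.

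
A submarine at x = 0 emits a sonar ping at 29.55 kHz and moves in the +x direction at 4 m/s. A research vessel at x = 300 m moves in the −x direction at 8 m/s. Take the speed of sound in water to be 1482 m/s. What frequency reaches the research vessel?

29.8 kHz

The observer lies on the +x side, so the source is heading toward the observer and the observer is heading toward the source.
With source approaching and observer approaching, f' = f · (v + v_o)/(v − v_s).
f' = 29.55 × (1482 + 8)/(1482 − 4) = 29.55 × 1490/1478 ≈ 29.8 kHz.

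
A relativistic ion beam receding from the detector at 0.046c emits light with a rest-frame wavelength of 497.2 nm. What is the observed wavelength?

Relativistic Doppler for wavelength: λ' = λ₀ · √((1 + β)/(1 − β)).
λ' = 497.2 × √(1.0460/0.9540) = 497.2 × 1.04711 ≈ 520.6 nm.

520.6 nm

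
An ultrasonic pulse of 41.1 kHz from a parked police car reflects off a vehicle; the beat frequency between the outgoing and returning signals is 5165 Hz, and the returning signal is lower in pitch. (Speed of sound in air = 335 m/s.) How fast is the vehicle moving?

Double Doppler shift off a moving reflector: f₂ = f₀ · (v + u)/(v − u) (u > 0 toward emitter).
Returning signal is lower, so f₂ = f₀ − Δf = 41100 − 5165 = 35935 Hz.
Rearranging, u = v · (f₂ − f₀)/(f₂ + f₀) = 335 × -5165/77035 ≈ -22.5 m/s.
So the vehicle is moving at 22.5 m/s away from the emitter.

22.5 m/s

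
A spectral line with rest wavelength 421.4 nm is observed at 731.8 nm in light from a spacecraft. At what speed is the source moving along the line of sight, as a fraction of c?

0.502c

λ'/λ₀ = 1.7366 > 1 (redshift), so the source is receding.
λ'/λ₀ = √((1 + β)/(1 − β)) for a receding source ⇒ β = (r² − 1)/(r² + 1) with r = λ'/λ₀.
β = (3.0158 − 1)/(3.0158 + 1) ≈ 0.502.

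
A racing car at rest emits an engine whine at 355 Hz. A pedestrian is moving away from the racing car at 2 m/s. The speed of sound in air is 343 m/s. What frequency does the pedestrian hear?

Only the observer moves, away from the source, so f' = f · (v − v_o)/v.
f' = 355 × (343 − 2)/343 = 355 × 341/343 ≈ 353 Hz.

353 Hz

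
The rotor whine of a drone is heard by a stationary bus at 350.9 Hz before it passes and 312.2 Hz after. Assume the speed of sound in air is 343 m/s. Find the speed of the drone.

f₁/f₂ = (v + v_s)/(v − v_s), so v_s = v · (f₁ − f₂)/(f₁ + f₂).
v_s = 343 × (350.9 − 312.2)/(350.9 + 312.2) = 343 × 38.7/663.1 ≈ 20.0 m/s.

20.0 m/s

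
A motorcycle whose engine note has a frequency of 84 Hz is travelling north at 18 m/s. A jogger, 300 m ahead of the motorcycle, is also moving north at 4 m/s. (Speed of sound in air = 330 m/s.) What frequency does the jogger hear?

The jogger is ahead, so the motorcycle is moving toward it while the jogger is moving away from the motorcycle.
General Doppler shift: f' = f · (v − v_o)/(v − v_s).
f' = 84 × (330 − 4)/(330 − 18) = 84 × 326/312 ≈ 88 Hz.

88 Hz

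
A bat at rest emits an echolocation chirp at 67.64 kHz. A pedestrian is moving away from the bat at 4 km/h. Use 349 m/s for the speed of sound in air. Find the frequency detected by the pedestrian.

4 km/h = 1.111 m/s.
Only the observer moves, away from the source, so f' = f · (v − v_o)/v.
f' = 67.64 × (349 − 1.111)/349 = 67.64 × 347.89/349 ≈ 67.4 kHz.

67.4 kHz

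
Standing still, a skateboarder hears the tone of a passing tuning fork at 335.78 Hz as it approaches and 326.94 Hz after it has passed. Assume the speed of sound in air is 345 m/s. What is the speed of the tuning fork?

4.6 m/s

f₁/f₂ = (v + v_s)/(v − v_s), so v_s = v · (f₁ − f₂)/(f₁ + f₂).
v_s = 345 × (335.78 − 326.94)/(335.78 + 326.94) = 345 × 8.84/662.72 ≈ 4.6 m/s.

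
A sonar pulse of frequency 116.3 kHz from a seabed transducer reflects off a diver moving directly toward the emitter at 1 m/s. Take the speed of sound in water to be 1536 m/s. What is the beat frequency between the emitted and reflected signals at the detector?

The diver first receives the wave as a moving observer: f₁ = f₀ · (v + u)/v = 116.3 × (1536 + 1)/1536 ≈ 116.3757 kHz.
The reflection then acts as a moving source: f₂ = f₁ · v/(v − u) ≈ 116.4515 kHz.
Equivalently f₂ = f₀ · (v + u)/(v − u).
Beat frequency (with f₀ = 116300 Hz): |f₂ − f₀| = 2u·f₀/(v − u) = 2 × 1 × 116300/1535 ≈ 152 Hz.

152 Hz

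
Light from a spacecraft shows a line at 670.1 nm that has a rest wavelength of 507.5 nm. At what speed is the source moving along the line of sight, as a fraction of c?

λ'/λ₀ = 1.3204 > 1 (redshift), so the source is receding.
λ'/λ₀ = √((1 + β)/(1 − β)) for a receding source ⇒ β = (r² − 1)/(r² + 1) with r = λ'/λ₀.
β = (1.7434 − 1)/(1.7434 + 1) ≈ 0.271.

0.271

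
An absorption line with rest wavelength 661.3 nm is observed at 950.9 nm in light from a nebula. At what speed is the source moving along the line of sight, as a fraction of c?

λ'/λ₀ = 1.4379 > 1 (redshift), so the source is receding.
λ'/λ₀ = √((1 + β)/(1 − β)) for a receding source ⇒ β = (r² − 1)/(r² + 1) with r = λ'/λ₀.
β = (2.0676 − 1)/(2.0676 + 1) ≈ 0.348.

0.348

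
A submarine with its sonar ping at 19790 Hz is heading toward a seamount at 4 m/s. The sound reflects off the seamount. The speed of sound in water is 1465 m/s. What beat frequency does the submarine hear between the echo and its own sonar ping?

108 Hz

The seamount receives the sound from a moving source: f₁ = f₀ · v/(v − v_e) = 19790 × 1465/1461 ≈ 19844.2 Hz.
On the return leg the submarine is a moving observer: f₂ = f₁ · (v + v_e)/v = 19844.2 × 1469/1465 ≈ 19898.4 Hz.
Equivalently f₂ = f₀ · (v + v_e)/(v − v_e).
Beat against the emitted tone: |f₂ − f₀| = 2v_e·f₀/(v − v_e) = 2 × 4 × 19790/1461 ≈ 108 Hz.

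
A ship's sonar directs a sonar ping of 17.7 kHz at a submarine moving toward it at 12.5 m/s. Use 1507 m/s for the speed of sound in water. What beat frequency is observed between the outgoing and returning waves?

296 Hz

The submarine first receives the wave as a moving observer: f₁ = f₀ · (v + u)/v = 17.7 × (1507 + 12.5)/1507 ≈ 17.847 kHz.
On reflection it acts as a source moving toward the stationary detector: f₂ = f₁ · v/(v − u) = 17.847 × 1507/1494.5 ≈ 17.996 kHz.
Equivalently f₂ = f₀ · (v + u)/(v − u).
Beat frequency (with f₀ = 17700 Hz): |f₂ − f₀| = 2u·f₀/(v − u) = 2 × 12.5 × 17700/1494.5 ≈ 296 Hz.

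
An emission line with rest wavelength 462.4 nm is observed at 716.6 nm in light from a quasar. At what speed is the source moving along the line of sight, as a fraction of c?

0.412c

λ'/λ₀ = 1.5497 > 1 (redshift), so the source is receding.
λ'/λ₀ = √((1 + β)/(1 − β)) for a receding source ⇒ β = (r² − 1)/(r² + 1) with r = λ'/λ₀.
β = (2.4017 − 1)/(2.4017 + 1) ≈ 0.412.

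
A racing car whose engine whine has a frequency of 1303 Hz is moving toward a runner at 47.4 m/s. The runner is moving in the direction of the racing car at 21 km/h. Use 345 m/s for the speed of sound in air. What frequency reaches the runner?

1536 Hz

21 km/h = 5.833 m/s.
Both move, so f' = f · (v + v_o)/(v − v_s).
f' = 1303 × (345 + 5.833)/(345 − 47.4) = 1303 × 350.83/297.6 ≈ 1536 Hz.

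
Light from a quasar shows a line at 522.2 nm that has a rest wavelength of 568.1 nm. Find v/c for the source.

λ'/λ₀ = 0.9192 < 1 (blueshift), so the source is approaching.
λ'/λ₀ = √((1 − β)/(1 + β)) for an approaching source ⇒ β = (1 − r²)/(1 + r²) with r = λ'/λ₀.
β = (1 − 0.8449)/(1 + 0.8449) ≈ 0.084.

0.084c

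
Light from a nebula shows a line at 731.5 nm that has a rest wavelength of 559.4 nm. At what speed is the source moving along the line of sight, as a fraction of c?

λ'/λ₀ = 1.3077 > 1 (redshift), so the source is receding.
λ'/λ₀ = √((1 + β)/(1 − β)) for a receding source ⇒ β = (r² − 1)/(r² + 1) with r = λ'/λ₀.
β = (1.7100 − 1)/(1.7100 + 1) ≈ 0.262.

0.262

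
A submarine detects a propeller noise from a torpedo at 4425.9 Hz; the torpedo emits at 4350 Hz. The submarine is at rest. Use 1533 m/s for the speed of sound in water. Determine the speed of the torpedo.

f' > f, so the torpedo is approaching.
f' = f · v/(v − v_s) ⇒ v_s = v · |1 − f/f'|.
v_s = 1533 × |1 − 4350/4425.9| = 1533 × 0.01715 ≈ 26 m/s.

26 m/s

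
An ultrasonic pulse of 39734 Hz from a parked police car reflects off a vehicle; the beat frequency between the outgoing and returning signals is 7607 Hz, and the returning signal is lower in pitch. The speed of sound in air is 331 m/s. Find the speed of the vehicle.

35 m/s

Double Doppler shift off a moving reflector: f₂ = f₀ · (v + u)/(v − u) (u > 0 toward emitter).
Returning signal is lower, so f₂ = f₀ − Δf = 39734 − 7607 = 32127 Hz.
Rearranging, u = v · (f₂ − f₀)/(f₂ + f₀) = 331 × -7607/71861 ≈ -35 m/s.
So the vehicle is moving at 35 m/s away from the emitter.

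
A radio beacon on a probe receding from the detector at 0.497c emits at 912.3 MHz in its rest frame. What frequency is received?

Relativistic Doppler for frequency: f' = f₀ · √((1 − β)/(1 + β)).
f' = 912.3 × √(0.5030/1.4970) = 912.3 × 0.57966 ≈ 528.8 MHz.

528.8 MHz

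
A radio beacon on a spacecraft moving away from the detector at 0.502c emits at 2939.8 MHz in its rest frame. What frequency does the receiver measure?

1692.8 MHz

Relativistic Doppler for frequency: f' = f₀ · √((1 − β)/(1 + β)).
f' = 2939.8 × √(0.4980/1.5020) = 2939.8 × 0.57581 ≈ 1692.8 MHz.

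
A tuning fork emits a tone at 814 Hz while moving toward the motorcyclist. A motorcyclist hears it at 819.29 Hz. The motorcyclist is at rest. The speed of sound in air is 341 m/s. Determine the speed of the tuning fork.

f' = f · v/(v − v_s) ⇒ v_s = v · |1 − f/f'|.
v_s = 341 × |1 − 814/819.29| = 341 × 0.006457 ≈ 2.20 m/s.

2.20 m/s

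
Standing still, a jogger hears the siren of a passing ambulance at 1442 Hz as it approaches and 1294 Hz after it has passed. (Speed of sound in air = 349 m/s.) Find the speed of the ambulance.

18.9 m/s

f₁/f₂ = (v + v_s)/(v − v_s), so v_s = v · (f₁ − f₂)/(f₁ + f₂).
v_s = 349 × (1442 − 1294)/(1442 + 1294) = 349 × 148/2736 ≈ 18.9 m/s.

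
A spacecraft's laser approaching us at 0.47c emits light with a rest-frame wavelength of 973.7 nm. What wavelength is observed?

584.7 nm

Relativistic Doppler for wavelength: λ' = λ₀ · √((1 − β)/(1 + β)).
λ' = 973.7 × √(0.5300/1.4700) = 973.7 × 0.60045 ≈ 584.7 nm.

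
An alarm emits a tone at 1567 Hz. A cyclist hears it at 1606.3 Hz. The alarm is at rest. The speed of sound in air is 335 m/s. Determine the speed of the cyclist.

8.4 m/s

f' > f, so the cyclist is approaching.
f' = f · (v + v_o)/v ⇒ v_o = v · |f'/f − 1|.
v_o = 335 × |1606.3/1567 − 1| = 335 × 0.02508 ≈ 8.4 m/s.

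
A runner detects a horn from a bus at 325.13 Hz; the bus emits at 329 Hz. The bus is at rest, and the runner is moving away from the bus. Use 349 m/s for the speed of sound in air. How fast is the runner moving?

4.1 m/s

f' = f · (v − v_o)/v ⇒ v_o = v · |f'/f − 1|.
v_o = 349 × |325.13/329 − 1| = 349 × 0.01176 ≈ 4.1 m/s.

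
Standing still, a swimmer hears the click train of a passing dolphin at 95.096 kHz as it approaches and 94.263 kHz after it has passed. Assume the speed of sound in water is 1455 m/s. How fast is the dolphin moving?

6.4 m/s

f₁/f₂ = (v + v_s)/(v − v_s), so v_s = v · (f₁ − f₂)/(f₁ + f₂).
v_s = 1455 × (95.096 − 94.263)/(95.096 + 94.263) = 1455 × 0.833/189.359 ≈ 6.4 m/s.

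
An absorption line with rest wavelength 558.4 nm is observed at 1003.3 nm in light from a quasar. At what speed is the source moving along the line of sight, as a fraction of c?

λ'/λ₀ = 1.7967 > 1 (redshift), so the source is receding.
λ'/λ₀ = √((1 + β)/(1 − β)) for a receding source ⇒ β = (r² − 1)/(r² + 1) with r = λ'/λ₀.
β = (3.2283 − 1)/(3.2283 + 1) ≈ 0.527.

0.527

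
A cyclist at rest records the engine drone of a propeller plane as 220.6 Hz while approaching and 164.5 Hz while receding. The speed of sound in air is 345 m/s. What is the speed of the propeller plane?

f₁/f₂ = (v + v_s)/(v − v_s), so v_s = v · (f₁ − f₂)/(f₁ + f₂).
v_s = 345 × (220.6 − 164.5)/(220.6 + 164.5) = 345 × 56.1/385.1 ≈ 50 m/s.

50 m/s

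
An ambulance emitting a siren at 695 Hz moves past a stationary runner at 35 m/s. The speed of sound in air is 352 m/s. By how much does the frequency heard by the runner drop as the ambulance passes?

Approaching: f₁ = f · v/(v − v_s) = 695 × 352/317 ≈ 772 Hz.
Receding: f₂ = f · v/(v + v_s) = 695 × 352/387 ≈ 632 Hz.
Drop: f₁ − f₂ = 2f·v·v_s/(v² − v_s²) = 2 × 695 × 352 × 35/(352² − 35²) ≈ 140 Hz.

140 Hz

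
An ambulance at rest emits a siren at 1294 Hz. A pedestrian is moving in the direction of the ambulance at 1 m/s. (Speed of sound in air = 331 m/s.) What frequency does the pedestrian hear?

Moving observer, stationary source: f' = f · (v + v_o)/v.
f' = 1294 × (331 + 1)/331 = 1294 × 332/331 ≈ 1298 Hz.

1298 Hz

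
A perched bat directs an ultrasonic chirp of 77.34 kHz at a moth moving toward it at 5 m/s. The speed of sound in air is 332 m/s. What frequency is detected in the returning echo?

79.7 kHz

The moth first receives the wave as a moving observer: f₁ = f₀ · (v + u)/v = 77.34 × (332 + 5)/332 ≈ 78.5 kHz.
The reflection then acts as a moving source: f₂ = f₁ · v/(v − u) ≈ 79.7 kHz.
Equivalently f₂ = f₀ · (v + u)/(v − u).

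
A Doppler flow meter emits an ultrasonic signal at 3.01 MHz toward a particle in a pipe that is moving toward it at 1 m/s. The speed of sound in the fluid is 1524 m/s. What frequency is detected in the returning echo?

The particle in a pipe first receives the wave as a moving observer: f₁ = f₀ · (v + u)/v = 3.01 × (1524 + 1)/1524 ≈ 3.012 MHz.
The reflection then acts as a moving source: f₂ = f₁ · v/(v − u) ≈ 3.014 MHz.

3.014 MHz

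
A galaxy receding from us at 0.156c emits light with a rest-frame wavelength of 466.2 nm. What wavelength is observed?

545.6 nm

Relativistic Doppler for wavelength: λ' = λ₀ · √((1 + β)/(1 − β)).
λ' = 466.2 × √(1.1560/0.8440) = 466.2 × 1.17033 ≈ 545.6 nm.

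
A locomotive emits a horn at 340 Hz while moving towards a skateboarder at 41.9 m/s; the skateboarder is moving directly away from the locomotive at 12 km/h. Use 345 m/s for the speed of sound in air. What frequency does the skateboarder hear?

383 Hz

12 km/h = 3.333 m/s.
With source approaching and observer receding, f' = f · (v − v_o)/(v − v_s).
f' = 340 × (345 − 3.333)/(345 − 41.9) = 340 × 341.67/303.1 ≈ 383 Hz.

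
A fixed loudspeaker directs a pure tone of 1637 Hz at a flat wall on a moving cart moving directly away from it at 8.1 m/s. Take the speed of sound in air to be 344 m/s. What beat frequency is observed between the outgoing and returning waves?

The flat wall on a moving cart first receives the wave as a moving observer: f₁ = f₀ · (v − u)/v = 1637 × (344 − 8.1)/344 ≈ 1598.5 Hz.
The reflection then acts as a moving source: f₂ = f₁ · v/(v + u) ≈ 1561.7 Hz.
Beat frequency: |f₂ − f₀| = 2u·f₀/(v + u) = 2 × 8.1 × 1637/352.1 ≈ 75 Hz.

75 Hz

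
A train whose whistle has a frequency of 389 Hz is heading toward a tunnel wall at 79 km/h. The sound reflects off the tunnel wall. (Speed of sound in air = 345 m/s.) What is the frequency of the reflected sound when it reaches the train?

442 Hz

79 km/h = 21.94 m/s.
The tunnel wall receives the sound from a moving source: f₁ = f₀ · v/(v − v_e) = 389 × 345/323.06 ≈ 415 Hz.
On the return leg the train is a moving observer: f₂ = f₁ · (v + v_e)/v = 415 × 366.94/345 ≈ 442 Hz.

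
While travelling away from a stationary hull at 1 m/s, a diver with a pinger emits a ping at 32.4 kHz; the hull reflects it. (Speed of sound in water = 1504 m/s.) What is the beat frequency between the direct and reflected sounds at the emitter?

43.1 Hz

The hull receives the sound from a moving source: f₁ = f₀ · v/(v + v_e) = 32.4 × 1504/1505 ≈ 32.3785 kHz.
On the return leg the diver with a pinger is a moving observer: f₂ = f₁ · (v − v_e)/v = 32.3785 × 1503/1504 ≈ 32.3569 kHz.
Equivalently f₂ = f₀ · (v − v_e)/(v + v_e).
Beat against the emitted tone (with f₀ = 32400 Hz): |f₂ − f₀| = 2v_e·f₀/(v + v_e) = 2 × 1 × 32400/1505 ≈ 43.1 Hz.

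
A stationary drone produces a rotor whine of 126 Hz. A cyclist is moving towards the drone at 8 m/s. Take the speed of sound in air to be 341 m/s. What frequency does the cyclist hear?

129 Hz

Moving observer, stationary source: f' = f · (v + v_o)/v.
f' = 126 × (341 + 8)/341 = 126 × 349/341 ≈ 129 Hz.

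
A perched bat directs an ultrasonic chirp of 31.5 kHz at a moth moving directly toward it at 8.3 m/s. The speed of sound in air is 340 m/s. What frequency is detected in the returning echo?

The moth first receives the wave as a moving observer: f₁ = f₀ · (v + u)/v = 31.5 × (340 + 8.3)/340 ≈ 32.3 kHz.
On reflection it acts as a source moving toward the stationary detector: f₂ = f₁ · v/(v − u) = 32.3 × 340/331.7 ≈ 33.1 kHz.
Equivalently f₂ = f₀ · (v + u)/(v − u).

33.1 kHz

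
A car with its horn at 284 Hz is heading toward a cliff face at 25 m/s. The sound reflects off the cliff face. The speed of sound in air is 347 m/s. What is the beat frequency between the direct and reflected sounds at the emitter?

The cliff face receives the sound from a moving source: f₁ = f₀ · v/(v − v_e) = 284 × 347/322 ≈ 306.0 Hz.
On the return leg the car is a moving observer: f₂ = f₁ · (v + v_e)/v = 306.0 × 372/347 ≈ 328.1 Hz.
Beat against the emitted tone: |f₂ − f₀| = 2v_e·f₀/(v − v_e) = 2 × 25 × 284/322 ≈ 44.1 Hz.

44.1 Hz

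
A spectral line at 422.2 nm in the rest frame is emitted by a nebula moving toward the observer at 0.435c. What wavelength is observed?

Relativistic Doppler for wavelength: λ' = λ₀ · √((1 − β)/(1 + β)).
λ' = 422.2 × √(0.5650/1.4350) = 422.2 × 0.62748 ≈ 264.9 nm.

264.9 nm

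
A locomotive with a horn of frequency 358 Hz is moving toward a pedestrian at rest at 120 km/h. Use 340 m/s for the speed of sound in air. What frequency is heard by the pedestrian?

120 km/h = 33.33 m/s.
With the source moving toward a stationary observer, f' = f · v/(v − v_s).
f' = 358 × 340/(340 − 33.33) = 358 × 340/306.7 ≈ 397 Hz.

397 Hz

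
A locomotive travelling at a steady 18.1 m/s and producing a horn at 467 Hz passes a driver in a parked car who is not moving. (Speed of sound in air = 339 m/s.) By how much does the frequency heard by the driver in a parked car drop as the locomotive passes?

50.0 Hz

Approaching: f₁ = f · v/(v − v_s) = 467 × 339/320.9 ≈ 493.3 Hz.
Receding: f₂ = f · v/(v + v_s) = 467 × 339/357.1 ≈ 443.3 Hz.
Drop: f₁ − f₂ = 2f·v·v_s/(v² − v_s²) = 2 × 467 × 339 × 18.1/(339² − 18.1²) ≈ 50.0 Hz.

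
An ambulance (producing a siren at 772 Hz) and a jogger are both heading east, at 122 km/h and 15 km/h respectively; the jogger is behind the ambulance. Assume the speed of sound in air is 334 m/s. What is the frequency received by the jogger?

122 km/h = 33.89 m/s; 15 km/h = 4.167 m/s.
The jogger is behind, so the ambulance is moving away from it while the jogger is moving toward the ambulance.
With source receding and observer approaching, f' = f · (v + v_o)/(v + v_s).
f' = 772 × (334 + 4.167)/(334 + 33.89) = 772 × 338.17/367.89 ≈ 710 Hz.

710 Hz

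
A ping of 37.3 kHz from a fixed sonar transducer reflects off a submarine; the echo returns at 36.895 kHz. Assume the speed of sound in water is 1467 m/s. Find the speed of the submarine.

8.0 m/s

Double Doppler shift off a moving reflector: f₂ = f₀ · (v + u)/(v − u) (u > 0 toward emitter).
Rearranging, u = v · (f₂ − f₀)/(f₂ + f₀) = 1467 × -0.405/74.195 ≈ -8.0 m/s.
So the submarine is moving at 8.0 m/s away from the emitter.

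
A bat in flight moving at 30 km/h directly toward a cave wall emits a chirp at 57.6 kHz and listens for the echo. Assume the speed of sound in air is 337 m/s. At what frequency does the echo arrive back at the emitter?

60.5 kHz

30 km/h = 8.333 m/s.
The cave wall receives the sound from a moving source: f₁ = f₀ · v/(v − v_e) = 57.6 × 337/328.67 ≈ 59.1 kHz.
On the return leg the bat in flight is a moving observer: f₂ = f₁ · (v + v_e)/v = 59.1 × 345.33/337 ≈ 60.5 kHz.
Equivalently f₂ = f₀ · (v + v_e)/(v − v_e).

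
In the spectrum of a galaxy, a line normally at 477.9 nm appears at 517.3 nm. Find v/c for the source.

λ'/λ₀ = 1.0824 > 1 (redshift), so the source is receding.
λ'/λ₀ = √((1 + β)/(1 − β)) for a receding source ⇒ β = (r² − 1)/(r² + 1) with r = λ'/λ₀.
β = (1.1717 − 1)/(1.1717 + 1) ≈ 0.079.

0.079c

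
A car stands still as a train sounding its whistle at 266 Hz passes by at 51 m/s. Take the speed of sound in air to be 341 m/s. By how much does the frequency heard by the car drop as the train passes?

Approaching: f₁ = f · v/(v − v_s) = 266 × 341/290 ≈ 312.8 Hz.
Receding: f₂ = f · v/(v + v_s) = 266 × 341/392 ≈ 231.4 Hz.
Drop: f₁ − f₂ = 2f·v·v_s/(v² − v_s²) = 2 × 266 × 341 × 51/(341² − 51²) ≈ 81.4 Hz.

81.4 Hz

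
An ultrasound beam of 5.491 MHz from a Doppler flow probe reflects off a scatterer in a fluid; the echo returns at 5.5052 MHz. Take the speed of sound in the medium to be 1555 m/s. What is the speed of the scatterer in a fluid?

Double Doppler shift off a moving reflector: f₂ = f₀ · (v + u)/(v − u) (u > 0 toward emitter).
Rearranging, u = v · (f₂ − f₀)/(f₂ + f₀) = 1555 × 0.0142/10.9962 ≈ 2.01 m/s.
So the scatterer in a fluid is moving at 2.01 m/s toward the emitter.

2.01 m/s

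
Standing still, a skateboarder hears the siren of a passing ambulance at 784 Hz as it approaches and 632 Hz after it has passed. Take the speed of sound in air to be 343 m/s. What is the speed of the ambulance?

f₁/f₂ = (v + v_s)/(v − v_s), so v_s = v · (f₁ − f₂)/(f₁ + f₂).
v_s = 343 × (784 − 632)/(784 + 632) = 343 × 152/1416 ≈ 37 m/s.

37 m/s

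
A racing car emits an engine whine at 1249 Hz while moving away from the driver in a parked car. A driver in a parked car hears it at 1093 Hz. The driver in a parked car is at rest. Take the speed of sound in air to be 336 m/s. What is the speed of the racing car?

f' = f · v/(v + v_s) ⇒ v_s = v · |1 − f/f'|.
v_s = 336 × |1 − 1249/1093| = 336 × 0.1427 ≈ 48 m/s.

48 m/s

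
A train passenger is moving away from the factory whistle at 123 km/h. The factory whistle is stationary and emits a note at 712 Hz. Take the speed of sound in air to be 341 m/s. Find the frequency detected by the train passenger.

641 Hz

123 km/h = 34.17 m/s.
Only the observer moves, away from the source, so f' = f · (v − v_o)/v.
f' = 712 × (341 − 34.17)/341 = 712 × 306.83/341 ≈ 641 Hz.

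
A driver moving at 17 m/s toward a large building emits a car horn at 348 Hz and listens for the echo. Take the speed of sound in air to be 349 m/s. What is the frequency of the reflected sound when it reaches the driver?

The large building receives the sound from a moving source: f₁ = f₀ · v/(v − v_e) = 348 × 349/332 ≈ 366 Hz.
On the return leg the driver is a moving observer: f₂ = f₁ · (v + v_e)/v = 366 × 366/349 ≈ 384 Hz.

384 Hz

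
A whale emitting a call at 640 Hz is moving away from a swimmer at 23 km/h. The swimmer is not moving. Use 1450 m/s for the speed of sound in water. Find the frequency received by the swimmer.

637 Hz

23 km/h = 6.389 m/s.
Moving source, stationary observer: f' = f · v/(v + v_s) since the source is receding.
f' = 640 × 1450/(1450 + 6.389) = 640 × 1450/1456 ≈ 637 Hz.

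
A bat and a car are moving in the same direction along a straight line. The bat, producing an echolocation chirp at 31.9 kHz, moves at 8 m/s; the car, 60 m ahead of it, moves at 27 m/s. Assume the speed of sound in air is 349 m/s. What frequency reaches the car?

The car is ahead, so the bat is moving toward it while the car is moving away from the bat.
Both move, so f' = f · (v − v_o)/(v − v_s).
f' = 31.9 × (349 − 27)/(349 − 8) = 31.9 × 322/341 ≈ 30.1 kHz.

30.1 kHz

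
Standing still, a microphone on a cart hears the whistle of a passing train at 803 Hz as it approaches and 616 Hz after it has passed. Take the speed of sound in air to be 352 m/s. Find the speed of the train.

46 m/s

f₁/f₂ = (v + v_s)/(v − v_s), so v_s = v · (f₁ − f₂)/(f₁ + f₂).
v_s = 352 × (803 − 616)/(803 + 616) = 352 × 187/1419 ≈ 46 m/s.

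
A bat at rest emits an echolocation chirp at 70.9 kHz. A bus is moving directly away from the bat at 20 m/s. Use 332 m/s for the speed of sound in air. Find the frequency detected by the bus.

Moving observer, stationary source: f' = f · (v − v_o)/v.
f' = 70.9 × (332 − 20)/332 = 70.9 × 312/332 ≈ 66.6 kHz.

66.6 kHz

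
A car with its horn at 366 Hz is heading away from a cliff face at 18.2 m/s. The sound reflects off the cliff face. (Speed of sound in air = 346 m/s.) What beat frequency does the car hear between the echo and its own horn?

36.6 Hz

The cliff face receives the sound from a moving source: f₁ = f₀ · v/(v + v_e) = 366 × 346/364.2 ≈ 347.7 Hz.
On the return leg the car is a moving observer: f₂ = f₁ · (v − v_e)/v = 347.7 × 327.8/346 ≈ 329.4 Hz.
Equivalently f₂ = f₀ · (v − v_e)/(v + v_e).
Beat against the emitted tone: |f₂ − f₀| = 2v_e·f₀/(v + v_e) = 2 × 18.2 × 366/364.2 ≈ 36.6 Hz.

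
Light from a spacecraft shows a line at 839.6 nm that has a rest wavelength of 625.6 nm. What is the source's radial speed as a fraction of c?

λ'/λ₀ = 1.3421 > 1 (redshift), so the source is receding.
λ'/λ₀ = √((1 + β)/(1 − β)) for a receding source ⇒ β = (r² − 1)/(r² + 1) with r = λ'/λ₀.
β = (1.8012 − 1)/(1.8012 + 1) ≈ 0.286.

0.286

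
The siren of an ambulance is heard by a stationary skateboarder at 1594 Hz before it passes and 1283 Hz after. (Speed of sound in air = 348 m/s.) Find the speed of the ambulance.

f₁/f₂ = (v + v_s)/(v − v_s), so v_s = v · (f₁ − f₂)/(f₁ + f₂).
v_s = 348 × (1594 − 1283)/(1594 + 1283) = 348 × 311/2877 ≈ 38 m/s.

38 m/s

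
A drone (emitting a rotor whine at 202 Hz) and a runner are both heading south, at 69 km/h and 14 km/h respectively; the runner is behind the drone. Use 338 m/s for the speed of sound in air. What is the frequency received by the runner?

69 km/h = 19.17 m/s; 14 km/h = 3.889 m/s.
The runner is behind, so the drone is moving away from it while the runner is moving toward the drone.
General Doppler shift: f' = f · (v + v_o)/(v + v_s).
f' = 202 × (338 + 3.889)/(338 + 19.17) = 202 × 341.89/357.17 ≈ 193 Hz.

193 Hz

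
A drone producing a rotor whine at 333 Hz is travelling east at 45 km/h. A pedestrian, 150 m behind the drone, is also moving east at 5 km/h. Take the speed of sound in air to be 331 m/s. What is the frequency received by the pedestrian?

322 Hz

45 km/h = 12.5 m/s; 5 km/h = 1.389 m/s.
The pedestrian is behind, so the drone is moving away from it while the pedestrian is moving toward the drone.
With source receding and observer approaching, f' = f · (v + v_o)/(v + v_s).
f' = 333 × (331 + 1.389)/(331 + 12.5) = 333 × 332.39/343.5 ≈ 322 Hz.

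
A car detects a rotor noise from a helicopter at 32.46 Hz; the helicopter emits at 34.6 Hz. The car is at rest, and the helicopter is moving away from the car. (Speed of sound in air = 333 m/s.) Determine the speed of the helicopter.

22.0 m/s

f' = f · v/(v + v_s) ⇒ v_s = v · |1 − f/f'|.
v_s = 333 × |1 − 34.6/32.46| = 333 × 0.06593 ≈ 22.0 m/s.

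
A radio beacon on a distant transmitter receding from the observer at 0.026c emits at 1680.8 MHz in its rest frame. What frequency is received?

1637.7 MHz

Relativistic Doppler for frequency: f' = f₀ · √((1 − β)/(1 + β)).
f' = 1680.8 × √(0.9740/1.0260) = 1680.8 × 0.97433 ≈ 1637.7 MHz.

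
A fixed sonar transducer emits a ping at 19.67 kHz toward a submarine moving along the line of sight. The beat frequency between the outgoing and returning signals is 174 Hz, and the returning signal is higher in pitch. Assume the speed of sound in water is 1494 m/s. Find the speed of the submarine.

6.6 m/s

Double Doppler shift off a moving reflector: f₂ = f₀ · (v + u)/(v − u) (u > 0 toward emitter).
Returning signal is higher, so f₂ = f₀ + Δf = 19670 + 174 = 19844 Hz.
Rearranging, u = v · (f₂ − f₀)/(f₂ + f₀) = 1494 × 174/39514 ≈ 6.6 m/s.
So the submarine is moving at 6.6 m/s toward the emitter.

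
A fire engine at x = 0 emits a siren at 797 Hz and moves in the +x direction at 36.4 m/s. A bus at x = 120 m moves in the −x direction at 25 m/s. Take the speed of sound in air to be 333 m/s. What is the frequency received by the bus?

The observer lies on the +x side, so the source is heading toward the observer and the observer is heading toward the source.
Both move, so f' = f · (v + v_o)/(v − v_s).
f' = 797 × (333 + 25)/(333 − 36.4) = 797 × 358/296.6 ≈ 962 Hz.

962 Hz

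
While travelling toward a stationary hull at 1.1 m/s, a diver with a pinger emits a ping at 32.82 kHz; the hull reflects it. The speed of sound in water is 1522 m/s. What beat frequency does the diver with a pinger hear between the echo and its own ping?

The hull receives the sound from a moving source: f₁ = f₀ · v/(v − v_e) = 32.82 × 1522/1520.9 ≈ 32.8437 kHz.
On the return leg the diver with a pinger is a moving observer: f₂ = f₁ · (v + v_e)/v = 32.8437 × 1523.1/1522 ≈ 32.8675 kHz.
Equivalently f₂ = f₀ · (v + v_e)/(v − v_e).
Beat against the emitted tone (with f₀ = 32820 Hz): |f₂ − f₀| = 2v_e·f₀/(v − v_e) = 2 × 1.1 × 32820/1520.9 ≈ 47.5 Hz.

47.5 Hz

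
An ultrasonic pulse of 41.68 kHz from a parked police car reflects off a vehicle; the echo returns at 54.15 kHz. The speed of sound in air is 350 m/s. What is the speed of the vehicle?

Double Doppler shift off a moving reflector: f₂ = f₀ · (v + u)/(v − u) (u > 0 toward emitter).
Rearranging, u = v · (f₂ − f₀)/(f₂ + f₀) = 350 × 12.47/95.83 ≈ 46 m/s.
So the vehicle is moving at 46 m/s toward the emitter.

46 m/s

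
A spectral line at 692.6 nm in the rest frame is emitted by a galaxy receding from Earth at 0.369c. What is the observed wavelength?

Relativistic Doppler for wavelength: λ' = λ₀ · √((1 + β)/(1 − β)).
λ' = 692.6 × √(1.3690/0.6310) = 692.6 × 1.47295 ≈ 1020.2 nm.

1020.2 nm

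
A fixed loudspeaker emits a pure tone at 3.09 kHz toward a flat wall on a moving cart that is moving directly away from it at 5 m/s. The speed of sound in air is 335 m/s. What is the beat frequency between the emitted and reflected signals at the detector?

At the flat wall on a moving cart (a moving observer), f₁ = f₀ · (v − u)/v = 3.09 × 330/335 ≈ 3.0439 kHz.
The reflection then acts as a moving source: f₂ = f₁ · v/(v + u) ≈ 2.9991 kHz.
Beat frequency (with f₀ = 3090 Hz): |f₂ − f₀| = 2u·f₀/(v + u) = 2 × 5 × 3090/340 ≈ 91 Hz.

91 Hz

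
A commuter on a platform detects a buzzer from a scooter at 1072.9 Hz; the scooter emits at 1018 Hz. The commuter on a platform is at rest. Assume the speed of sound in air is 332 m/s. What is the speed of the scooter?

17.0 m/s

f' > f, so the scooter is approaching.
f' = f · v/(v − v_s) ⇒ v_s = v · |1 − f/f'|.
v_s = 332 × |1 − 1018/1072.9| = 332 × 0.05117 ≈ 17.0 m/s.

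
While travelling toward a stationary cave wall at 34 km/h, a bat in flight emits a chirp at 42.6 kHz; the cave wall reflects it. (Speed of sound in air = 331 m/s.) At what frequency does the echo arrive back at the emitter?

45.1 kHz

34 km/h = 9.444 m/s.
The cave wall receives the sound from a moving source: f₁ = f₀ · v/(v − v_e) = 42.6 × 331/321.56 ≈ 43.9 kHz.
On the return leg the bat in flight is a moving observer: f₂ = f₁ · (v + v_e)/v = 43.9 × 340.44/331 ≈ 45.1 kHz.
Equivalently f₂ = f₀ · (v + v_e)/(v − v_e).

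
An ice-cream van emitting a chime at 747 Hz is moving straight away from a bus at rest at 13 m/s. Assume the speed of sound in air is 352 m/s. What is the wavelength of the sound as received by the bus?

48.9 cm

Moving source, stationary observer: f' = f · v/(v + v_s) since the source is receding.
f' = 747 × 352/(352 + 13) ≈ 720 Hz.
λ' = v/f' = 352/720.395 ≈ 48.9 cm.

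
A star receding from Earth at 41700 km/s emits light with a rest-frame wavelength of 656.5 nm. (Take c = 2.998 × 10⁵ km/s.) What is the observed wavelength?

755.2 nm

β = v/c = 41700/299800 = 0.1391.
Relativistic Doppler for wavelength: λ' = λ₀ · √((1 + β)/(1 − β)).
λ' = 656.5 × √(1.1391/0.8609) = 656.5 × 1.15027 ≈ 755.2 nm.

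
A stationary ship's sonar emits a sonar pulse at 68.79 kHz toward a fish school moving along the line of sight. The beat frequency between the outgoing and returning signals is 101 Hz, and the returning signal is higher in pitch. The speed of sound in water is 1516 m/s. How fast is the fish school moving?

Double Doppler shift off a moving reflector: f₂ = f₀ · (v + u)/(v − u) (u > 0 toward emitter).
Returning signal is higher, so f₂ = f₀ + Δf = 68790 + 101 = 68891 Hz.
Rearranging, u = v · (f₂ − f₀)/(f₂ + f₀) = 1516 × 101/137681 ≈ 1.11 m/s.
So the fish school is moving at 1.11 m/s toward the emitter.

1.11 m/s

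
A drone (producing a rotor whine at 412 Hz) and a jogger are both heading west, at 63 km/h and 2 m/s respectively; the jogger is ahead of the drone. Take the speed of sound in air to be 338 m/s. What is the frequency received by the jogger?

432 Hz

63 km/h = 17.5 m/s.
The jogger is ahead, so the drone is moving toward it while the jogger is moving away from the drone.
Both move, so f' = f · (v − v_o)/(v − v_s).
f' = 412 × (338 − 2)/(338 − 17.5) = 412 × 336/320.5 ≈ 432 Hz.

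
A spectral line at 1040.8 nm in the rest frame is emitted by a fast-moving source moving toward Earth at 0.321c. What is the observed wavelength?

746.2 nm

Relativistic Doppler for wavelength: λ' = λ₀ · √((1 − β)/(1 + β)).
λ' = 1040.8 × √(0.6790/1.3210) = 1040.8 × 0.71694 ≈ 746.2 nm.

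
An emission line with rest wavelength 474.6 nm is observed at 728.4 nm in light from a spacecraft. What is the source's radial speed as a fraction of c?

0.404c

λ'/λ₀ = 1.5348 > 1 (redshift), so the source is receding.
λ'/λ₀ = √((1 + β)/(1 − β)) for a receding source ⇒ β = (r² − 1)/(r² + 1) with r = λ'/λ₀.
β = (2.3555 − 1)/(2.3555 + 1) ≈ 0.404.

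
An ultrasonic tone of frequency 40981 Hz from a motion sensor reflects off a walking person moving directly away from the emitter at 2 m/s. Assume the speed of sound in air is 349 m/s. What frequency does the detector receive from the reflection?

40514 Hz

At the walking person (a moving observer), f₁ = f₀ · (v − u)/v = 40981 × 347/349 ≈ 40746 Hz.
On reflection it acts as a source moving away from the stationary detector: f₂ = f₁ · v/(v + u) = 40746 × 349/351 ≈ 40514 Hz.
Equivalently f₂ = f₀ · (v − u)/(v + u).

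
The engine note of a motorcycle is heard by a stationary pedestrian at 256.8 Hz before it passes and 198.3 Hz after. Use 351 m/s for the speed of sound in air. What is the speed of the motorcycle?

45 m/s

f₁/f₂ = (v + v_s)/(v − v_s), so v_s = v · (f₁ − f₂)/(f₁ + f₂).
v_s = 351 × (256.8 − 198.3)/(256.8 + 198.3) = 351 × 58.5/455.1 ≈ 45 m/s.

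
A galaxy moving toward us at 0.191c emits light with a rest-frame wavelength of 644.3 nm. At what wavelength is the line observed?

Relativistic Doppler for wavelength: λ' = λ₀ · √((1 − β)/(1 + β)).
λ' = 644.3 × √(0.8090/1.1910) = 644.3 × 0.82417 ≈ 531.0 nm.

531.0 nm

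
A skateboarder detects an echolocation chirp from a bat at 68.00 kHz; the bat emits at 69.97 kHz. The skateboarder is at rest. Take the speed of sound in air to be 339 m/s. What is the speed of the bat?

9.8 m/s

f' < f, so the bat is receding.
f' = f · v/(v + v_s) ⇒ v_s = v · |1 − f/f'|.
v_s = 339 × |1 − 69.97/68.00| = 339 × 0.02897 ≈ 9.8 m/s.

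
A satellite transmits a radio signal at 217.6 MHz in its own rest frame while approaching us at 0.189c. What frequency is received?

263.5 MHz

Relativistic Doppler for frequency: f' = f₀ · √((1 + β)/(1 − β)).
f' = 217.6 × √(1.1890/0.8110) = 217.6 × 1.21082 ≈ 263.5 MHz.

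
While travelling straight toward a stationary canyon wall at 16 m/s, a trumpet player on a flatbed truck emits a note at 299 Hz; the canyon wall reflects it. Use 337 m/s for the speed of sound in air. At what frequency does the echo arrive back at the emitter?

The canyon wall receives the sound from a moving source: f₁ = f₀ · v/(v − v_e) = 299 × 337/321 ≈ 314 Hz.
On the return leg the trumpet player on a flatbed truck is a moving observer: f₂ = f₁ · (v + v_e)/v = 314 × 353/337 ≈ 329 Hz.
Equivalently f₂ = f₀ · (v + v_e)/(v − v_e).

329 Hz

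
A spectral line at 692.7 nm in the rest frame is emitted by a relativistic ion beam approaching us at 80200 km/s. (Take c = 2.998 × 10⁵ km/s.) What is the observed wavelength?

β = v/c = 80200/299800 = 0.2675.
Relativistic Doppler for wavelength: λ' = λ₀ · √((1 − β)/(1 + β)).
λ' = 692.7 × √(0.7325/1.2675) = 692.7 × 0.76019 ≈ 526.6 nm.

526.6 nm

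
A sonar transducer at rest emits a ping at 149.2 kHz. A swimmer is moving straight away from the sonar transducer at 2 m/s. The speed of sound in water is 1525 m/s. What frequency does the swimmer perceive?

Only the observer moves, away from the source, so f' = f · (v − v_o)/v.
f' = 149.2 × (1525 − 2)/1525 = 149.2 × 1523/1525 ≈ 149.0 kHz.

149.0 kHz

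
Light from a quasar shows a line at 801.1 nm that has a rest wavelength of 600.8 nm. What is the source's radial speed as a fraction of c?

λ'/λ₀ = 1.3334 > 1 (redshift), so the source is receding.
λ'/λ₀ = √((1 + β)/(1 − β)) for a receding source ⇒ β = (r² − 1)/(r² + 1) with r = λ'/λ₀.
β = (1.7779 − 1)/(1.7779 + 1) ≈ 0.280.

0.280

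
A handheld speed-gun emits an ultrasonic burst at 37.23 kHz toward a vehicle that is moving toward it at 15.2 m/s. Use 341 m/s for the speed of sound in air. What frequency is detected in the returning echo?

40.7 kHz

The vehicle first receives the wave as a moving observer: f₁ = f₀ · (v + u)/v = 37.23 × (341 + 15.2)/341 ≈ 38.9 kHz.
On reflection it acts as a source moving toward the stationary detector: f₂ = f₁ · v/(v − u) = 38.9 × 341/325.8 ≈ 40.7 kHz.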